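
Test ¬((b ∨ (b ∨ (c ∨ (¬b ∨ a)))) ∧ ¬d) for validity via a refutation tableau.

Not valid

Assume the negation and expand:
Initial set: {F ¬((b ∨ (b ∨ (c ∨ (¬b ∨ a)))) ∧ ¬d)}.
F ¬((b ∨ (b ∨ (c ∨ (¬b ∨ a)))) ∧ ¬d): α-rule — add T (b ∨ (b ∨ (c ∨ (¬b ∨ a)))), T ¬d.
T (b ∨ (b ∨ (c ∨ (¬b ∨ a)))): β-rule — branch into T b  //  T (b ∨ (c ∨ (¬b ∨ a))).
  branch 1 (add T b):
    ○ open, literals {b=T, d=F}.
  branch 2 (add T (b ∨ (c ∨ (¬b ∨ a)))):
    T (b ∨ (c ∨ (¬b ∨ a))): β-rule — branch into T b  //  T (c ∨ (¬b ∨ a)).
      branch 2.1 (add T b):
        ○ open, literals {b=T, d=F}.
      branch 2.2 (add T (c ∨ (¬b ∨ a))):
        T (c ∨ (¬b ∨ a)): β-rule — branch into T c  //  T (¬b ∨ a).
          branch 2.2.1 (add T c):
            ○ open, literals {c=T, d=F}.
          branch 2.2.2 (add T (¬b ∨ a)):
            T (¬b ∨ a): β-rule — branch into T ¬b  //  T a.
              branch 2.2.2.1 (add T ¬b):
                ○ open, literals {b=F, d=F}.
              branch 2.2.2.2 (add T a):
                ○ open, literals {a=T, d=F}.
0 branches closed, 5 open.
An open branch gives a countermodel: b=T, d=F (unmentioned atoms arbitrary); under it the original formula is false.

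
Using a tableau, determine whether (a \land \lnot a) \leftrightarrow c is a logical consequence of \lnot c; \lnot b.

Yes

Initial set: {T \lnot c; T \lnot b; F ((a \land \lnot a) \leftrightarrow c)}.
F ((a \land \lnot a) \leftrightarrow c): β-rule — branch into T (a \land \lnot a), F c  //  F (a \land \lnot a), T c.
  branch 1 (add T (a \land \lnot a), F c):
    T (a \land \lnot a): α-rule — add T a, T \lnot a.
    × closes — contains both a and \lnot a.
  branch 2 (add F (a \land \lnot a), T c):
    × closes — contains both c and \lnot c.
All 2 branches close.
Every branch closed, so the premises entail the conclusion.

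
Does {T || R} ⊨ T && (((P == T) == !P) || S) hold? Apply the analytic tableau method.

Initial set: {T (T || R); F (T && (((P == T) == !P) || S))}.
T (T || R): β-rule — branch into T T  //  T R.
  branch 1 (add T T):
    F (T && (((P == T) == !P) || S)): β-rule — branch into F T  //  F (((P == T) == !P) || S).
      branch 1.1 (add F T):
        × closes — contains both T and !T.
      branch 1.2 (add F (((P == T) == !P) || S)):
        F (((P == T) == !P) || S): α-rule — add F ((P == T) == !P), F S.
        F ((P == T) == !P): β-rule — branch into T (P == T), F !P  //  F (P == T), T !P.
          branch 1.2.1 (add T (P == T), F !P):
            T (P == T): β-rule — branch into T P, T T  //  F P, F T.
              branch 1.2.1.1 (add T P, T T):
                ○ open, literals {P=T, S=F, T=T}.
              branch 1.2.1.2 (add F P, F T):
                × closes — contains both P and !P.
          branch 1.2.2 (add F (P == T), T !P):
            F (P == T): β-rule — branch into T P, F T  //  F P, T T.
              branch 1.2.2.1 (add T P, F T):
                × closes — contains both P and !P.
              branch 1.2.2.2 (add F P, T T):
                ○ open, literals {P=F, S=F, T=T}.
  branch 2 (add T R):
    F (T && (((P == T) == !P) || S)): β-rule — branch into F T  //  F (((P == T) == !P) || S).
      branch 2.1 (add F T):
        ○ open, literals {R=T, T=F}.
      branch 2.2 (add F (((P == T) == !P) || S)):
        F (((P == T) == !P) || S): α-rule — add F ((P == T) == !P), F S.
        F ((P == T) == !P): β-rule — branch into T (P == T), F !P  //  F (P == T), T !P.
          branch 2.2.1 (add T (P == T), F !P):
            T (P == T): β-rule — branch into T P, T T  //  F P, F T.
              branch 2.2.1.1 (add T P, T T):
                ○ open, literals {P=T, R=T, S=F, T=T}.
              branch 2.2.1.2 (add F P, F T):
                × closes — contains both P and !P.
          branch 2.2.2 (add F (P == T), T !P):
            F (P == T): β-rule — branch into T P, F T  //  F P, T T.
              branch 2.2.2.1 (add T P, F T):
                × closes — contains both P and !P.
              branch 2.2.2.2 (add F P, T T):
                ○ open, literals {P=F, R=T, S=F, T=T}.
5 branches closed, 5 open.
An open branch gives a countermodel: P=T, S=F, T=T (unmentioned atoms arbitrary); the premises hold there but the conclusion fails.

No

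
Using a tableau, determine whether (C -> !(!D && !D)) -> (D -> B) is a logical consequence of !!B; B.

Yes

Initial set: {!!B; B; !((C -> !(!D && !D)) -> (D -> B))}.
!!B: drop double negation, giving B.
!((C -> !(!D && !D)) -> (D -> B)): α-rule — add (C -> !(!D && !D)), !(D -> B).
!(D -> B): α-rule — add D, !B.
× closes — contains both B and !B.
All 1 branch closes.
Every branch closed, so the premises entail the conclusion.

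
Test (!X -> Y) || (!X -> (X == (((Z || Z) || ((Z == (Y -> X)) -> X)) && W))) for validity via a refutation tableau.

Not valid

Assume the negation and expand:
Initial set: {!((!X -> Y) || (!X -> (X == (((Z || Z) || ((Z == (Y -> X)) -> X)) && W))))}.
!((!X -> Y) || (!X -> (X == (((Z || Z) || ((Z == (Y -> X)) -> X)) && W)))): α-rule — add !(!X -> Y), !(!X -> (X == (((Z || Z) || ((Z == (Y -> X)) -> X)) && W))).
!(!X -> Y): α-rule — add !X, !Y.
!(!X -> (X == (((Z || Z) || ((Z == (Y -> X)) -> X)) && W))): α-rule — add !X, !(X == (((Z || Z) || ((Z == (Y -> X)) -> X)) && W)).
!(X == (((Z || Z) || ((Z == (Y -> X)) -> X)) && W)): β-rule — branch into X, !(((Z || Z) || ((Z == (Y -> X)) -> X)) && W)  //  !X, (((Z || Z) || ((Z == (Y -> X)) -> X)) && W).
  branch 1 (add X, !(((Z || Z) || ((Z == (Y -> X)) -> X)) && W)):
    × closes — contains both X and !X.
  branch 2 (add !X, (((Z || Z) || ((Z == (Y -> X)) -> X)) && W)):
    (((Z || Z) || ((Z == (Y -> X)) -> X)) && W): α-rule — add ((Z || Z) || ((Z == (Y -> X)) -> X)), W.
    ((Z || Z) || ((Z == (Y -> X)) -> X)): β-rule — branch into (Z || Z)  //  ((Z == (Y -> X)) -> X).
      branch 2.1 (add (Z || Z)):
        (Z || Z): β-rule — branch into Z  //  Z.
          branch 2.1.1 (add Z):
            ○ open, literals {W=1, X=0, Y=0, Z=1}.
          branch 2.1.2 (add Z):
            ○ open, literals {W=1, X=0, Y=0, Z=1}.
      branch 2.2 (add ((Z == (Y -> X)) -> X)):
        ((Z == (Y -> X)) -> X): β-rule — branch into !(Z == (Y -> X))  //  X.
          branch 2.2.1 (add !(Z == (Y -> X))):
            !(Z == (Y -> X)): β-rule — branch into Z, !(Y -> X)  //  !Z, (Y -> X).
              branch 2.2.1.1 (add Z, !(Y -> X)):
                !(Y -> X): α-rule — add Y, !X.
                × closes — contains both Y and !Y.
              branch 2.2.1.2 (add !Z, (Y -> X)):
                (Y -> X): β-rule — branch into !Y  //  X.
                  branch 2.2.1.2.1 (add !Y):
                    ○ open, literals {W=1, X=0, Y=0, Z=0}.
                  branch 2.2.1.2.2 (add X):
                    × closes — contains both X and !X.
          branch 2.2.2 (add X):
            × closes — contains both X and !X.
4 branches closed, 3 open.
An open branch gives a countermodel: W=1, X=0, Y=0, Z=1 (unmentioned atoms arbitrary); under it the original formula is false.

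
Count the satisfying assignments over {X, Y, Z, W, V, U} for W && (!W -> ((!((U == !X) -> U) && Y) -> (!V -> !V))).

32

Initial set: {T (W && (!W -> ((!((U == !X) -> U) && Y) -> (!V -> !V))))}.
T (W && (!W -> ((!((U == !X) -> U) && Y) -> (!V -> !V)))): α-rule — add T W, T (!W -> ((!((U == !X) -> U) && Y) -> (!V -> !V))).
T (!W -> ((!((U == !X) -> U) && Y) -> (!V -> !V))): β-rule — branch into F !W  //  T ((!((U == !X) -> U) && Y) -> (!V -> !V)).
  branch 1 (add F !W):
    ○ open, literals {W=true}.
  branch 2 (add T ((!((U == !X) -> U) && Y) -> (!V -> !V))):
    T ((!((U == !X) -> U) && Y) -> (!V -> !V)): β-rule — branch into F (!((U == !X) -> U) && Y)  //  T (!V -> !V).
      branch 2.1 (add F (!((U == !X) -> U) && Y)):
        F (!((U == !X) -> U) && Y): β-rule — branch into F !((U == !X) -> U)  //  F Y.
          branch 2.1.1 (add F !((U == !X) -> U)):
            F !((U == !X) -> U): β-rule — branch into F (U == !X)  //  T U.
              branch 2.1.1.1 (add F (U == !X)):
                F (U == !X): β-rule — branch into T U, F !X  //  F U, T !X.
                  branch 2.1.1.1.1 (add T U, F !X):
                    ○ open, literals {U=true, W=true, X=true}.
                  branch 2.1.1.1.2 (add F U, T !X):
                    ○ open, literals {U=false, W=true, X=false}.
              branch 2.1.1.2 (add T U):
                ○ open, literals {U=true, W=true}.
          branch 2.1.2 (add F Y):
            ○ open, literals {W=true, Y=false}.
      branch 2.2 (add T (!V -> !V)):
        T (!V -> !V): β-rule — branch into F !V  //  T !V.
          branch 2.2.1 (add F !V):
            ○ open, literals {V=true, W=true}.
          branch 2.2.2 (add T !V):
            ○ open, literals {V=false, W=true}.
0 branches closed, 7 open.
Each open branch fixes some atoms; the unmentioned ones are free. Counting distinct full assignments: branch {W=true} (X, Y, Z, V, U) contributes 32 new; branch {U=true, W=true, X=true} (Y, Z, V) contributes 0 new; branch {U=false, W=true, X=false} (Y, Z, V) contributes 0 new; branch {U=true, W=true} (X, Y, Z, V) contributes 0 new; branch {W=true, Y=false} (X, Z, V, U) contributes 0 new; branch {V=true, W=true} (X, Y, Z, U) contributes 0 new; branch {V=false, W=true} (X, Y, Z, U) contributes 0 new. Total: 32.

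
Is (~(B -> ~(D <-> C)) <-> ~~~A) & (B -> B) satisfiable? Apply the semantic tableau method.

Satisfiable

Initial set: {T ((~(B -> ~(D <-> C)) <-> ~~~A) & (B -> B))}.
T ((~(B -> ~(D <-> C)) <-> ~~~A) & (B -> B)): α-rule — add T (~(B -> ~(D <-> C)) <-> ~~~A), T (B -> B).
T (~(B -> ~(D <-> C)) <-> ~~~A): β-rule — branch into T ~(B -> ~(D <-> C)), T ~~~A  //  F ~(B -> ~(D <-> C)), F ~~~A.
  branch 1 (add T ~(B -> ~(D <-> C)), T ~~~A):
    T ~(B -> ~(D <-> C)): α-rule — add T B, F ~(D <-> C).
    T ~~~A: drop double negation, giving T ~A.
    T (B -> B): β-rule — branch into F B  //  T B.
      branch 1.1 (add F B):
        × closes — contains both B and ~B.
      branch 1.2 (add T B):
        F ~(D <-> C): β-rule — branch into T D, T C  //  F D, F C.
          branch 1.2.1 (add T D, T C):
            ○ open, literals {A=0, B=1, C=1, D=1}.
          branch 1.2.2 (add F D, F C):
            ○ open, literals {A=0, B=1, C=0, D=0}.
  branch 2 (add F ~(B -> ~(D <-> C)), F ~~~A):
    F ~~~A: drop double negation, giving F ~A.
    T (B -> B): β-rule — branch into F B  //  T B.
      branch 2.1 (add F B):
        F ~(B -> ~(D <-> C)): β-rule — branch into F B  //  T ~(D <-> C).
          branch 2.1.1 (add F B):
            ○ open, literals {A=1, B=0}.
          branch 2.1.2 (add T ~(D <-> C)):
            T ~(D <-> C): β-rule — branch into T D, F C  //  F D, T C.
              branch 2.1.2.1 (add T D, F C):
                ○ open, literals {A=1, B=0, C=0, D=1}.
              branch 2.1.2.2 (add F D, T C):
                ○ open, literals {A=1, B=0, C=1, D=0}.
      branch 2.2 (add T B):
        F ~(B -> ~(D <-> C)): β-rule — branch into F B  //  T ~(D <-> C).
          branch 2.2.1 (add F B):
            × closes — contains both B and ~B.
          branch 2.2.2 (add T ~(D <-> C)):
            T ~(D <-> C): β-rule — branch into T D, F C  //  F D, T C.
              branch 2.2.2.1 (add T D, F C):
                ○ open, literals {A=1, B=1, C=0, D=1}.
              branch 2.2.2.2 (add F D, T C):
                ○ open, literals {A=1, B=1, C=1, D=0}.
2 branches closed, 7 open.
An open branch gives a satisfying assignment: A=0, B=1, C=1, D=1.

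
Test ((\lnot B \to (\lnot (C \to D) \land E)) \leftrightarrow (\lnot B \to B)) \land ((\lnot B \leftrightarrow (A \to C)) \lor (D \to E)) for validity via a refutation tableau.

Assume the negation and expand:
Initial set: {\lnot (((\lnot B \to (\lnot (C \to D) \land E)) \leftrightarrow (\lnot B \to B)) \land ((\lnot B \leftrightarrow (A \to C)) \lor (D \to E)))}.
\lnot (((\lnot B \to (\lnot (C \to D) \land E)) \leftrightarrow (\lnot B \to B)) \land ((\lnot B \leftrightarrow (A \to C)) \lor (D \to E))): β-rule — branch into \lnot ((\lnot B \to (\lnot (C \to D) \land E)) \leftrightarrow (\lnot B \to B))  //  \lnot ((\lnot B \leftrightarrow (A \to C)) \lor (D \to E)).
  branch 1 (add \lnot ((\lnot B \to (\lnot (C \to D) \land E)) \leftrightarrow (\lnot B \to B))):
    \lnot ((\lnot B \to (\lnot (C \to D) \land E)) \leftrightarrow (\lnot B \to B)): β-rule — branch into (\lnot B \to (\lnot (C \to D) \land E)), \lnot (\lnot B \to B)  //  \lnot (\lnot B \to (\lnot (C \to D) \land E)), (\lnot B \to B).
      branch 1.1 (add (\lnot B \to (\lnot (C \to D) \land E)), \lnot (\lnot B \to B)):
        \lnot (\lnot B \to B): α-rule — add \lnot B, \lnot B.
        (\lnot B \to (\lnot (C \to D) \land E)): β-rule — branch into \lnot \lnot B  //  (\lnot (C \to D) \land E).
          branch 1.1.1 (add \lnot \lnot B):
            × closes — contains both B and \lnot B.
          branch 1.1.2 (add (\lnot (C \to D) \land E)):
            (\lnot (C \to D) \land E): α-rule — add \lnot (C \to D), E.
            \lnot (C \to D): α-rule — add C, \lnot D.
            ○ open, literals {B=false, C=true, D=false, E=true}.
      branch 1.2 (add \lnot (\lnot B \to (\lnot (C \to D) \land E)), (\lnot B \to B)):
        \lnot (\lnot B \to (\lnot (C \to D) \land E)): α-rule — add \lnot B, \lnot (\lnot (C \to D) \land E).
        (\lnot B \to B): β-rule — branch into \lnot \lnot B  //  B.
          branch 1.2.1 (add \lnot \lnot B):
            × closes — contains both B and \lnot B.
          branch 1.2.2 (add B):
            × closes — contains both B and \lnot B.
  branch 2 (add \lnot ((\lnot B \leftrightarrow (A \to C)) \lor (D \to E))):
    \lnot ((\lnot B \leftrightarrow (A \to C)) \lor (D \to E)): α-rule — add \lnot (\lnot B \leftrightarrow (A \to C)), \lnot (D \to E).
    \lnot (D \to E): α-rule — add D, \lnot E.
    \lnot (\lnot B \leftrightarrow (A \to C)): β-rule — branch into \lnot B, \lnot (A \to C)  //  \lnot \lnot B, (A \to C).
      branch 2.1 (add \lnot B, \lnot (A \to C)):
        \lnot (A \to C): α-rule — add A, \lnot C.
        ○ open, literals {A=true, B=false, C=false, D=true, E=false}.
      branch 2.2 (add \lnot \lnot B, (A \to C)):
        (A \to C): β-rule — branch into \lnot A  //  C.
          branch 2.2.1 (add \lnot A):
            ○ open, literals {A=false, B=true, D=true, E=false}.
          branch 2.2.2 (add C):
            ○ open, literals {B=true, C=true, D=true, E=false}.
3 branches closed, 4 open.
An open branch gives a countermodel: B=false, C=true, D=false, E=true (unmentioned atoms arbitrary); under it the original formula is false.

Not valid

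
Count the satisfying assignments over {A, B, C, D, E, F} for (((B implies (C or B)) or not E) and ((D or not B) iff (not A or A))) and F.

Initial set: {((((B implies (C or B)) or not E) and ((D or not B) iff (not A or A))) and F)}.
((((B implies (C or B)) or not E) and ((D or not B) iff (not A or A))) and F): α-rule — add (((B implies (C or B)) or not E) and ((D or not B) iff (not A or A))), F.
(((B implies (C or B)) or not E) and ((D or not B) iff (not A or A))): α-rule — add ((B implies (C or B)) or not E), ((D or not B) iff (not A or A)).
((B implies (C or B)) or not E): β-rule — branch into (B implies (C or B))  //  not E.
  branch 1 (add (B implies (C or B))):
    ((D or not B) iff (not A or A)): β-rule — branch into (D or not B), (not A or A)  //  not (D or not B), not (not A or A).
      branch 1.1 (add (D or not B), (not A or A)):
        (B implies (C or B)): β-rule — branch into not B  //  (C or B).
          branch 1.1.1 (add not B):
            (D or not B): β-rule — branch into D  //  not B.
              branch 1.1.1.1 (add D):
                (not A or A): β-rule — branch into not A  //  A.
                  branch 1.1.1.1.1 (add not A):
                    ○ open, literals {A=F, B=F, D=T, F=T}.
                  branch 1.1.1.1.2 (add A):
                    ○ open, literals {A=T, B=F, D=T, F=T}.
              branch 1.1.1.2 (add not B):
                (not A or A): β-rule — branch into not A  //  A.
                  branch 1.1.1.2.1 (add not A):
                    ○ open, literals {A=F, B=F, F=T}.
                  branch 1.1.1.2.2 (add A):
                    ○ open, literals {A=T, B=F, F=T}.
          branch 1.1.2 (add (C or B)):
            (D or not B): β-rule — branch into D  //  not B.
              branch 1.1.2.1 (add D):
                (not A or A): β-rule — branch into not A  //  A.
                  branch 1.1.2.1.1 (add not A):
                    (C or B): β-rule — branch into C  //  B.
                      branch 1.1.2.1.1.1 (add C):
                        ○ open, literals {A=F, C=T, D=T, F=T}.
                      branch 1.1.2.1.1.2 (add B):
                        ○ open, literals {A=F, B=T, D=T, F=T}.
                  branch 1.1.2.1.2 (add A):
                    (C or B): β-rule — branch into C  //  B.
                      branch 1.1.2.1.2.1 (add C):
                        ○ open, literals {A=T, C=T, D=T, F=T}.
                      branch 1.1.2.1.2.2 (add B):
                        ○ open, literals {A=T, B=T, D=T, F=T}.
              branch 1.1.2.2 (add not B):
                (not A or A): β-rule — branch into not A  //  A.
                  branch 1.1.2.2.1 (add not A):
                    (C or B): β-rule — branch into C  //  B.
                      branch 1.1.2.2.1.1 (add C):
                        ○ open, literals {A=F, B=F, C=T, F=T}.
                      branch 1.1.2.2.1.2 (add B):
                        × closes — contains both B and not B.
                  branch 1.1.2.2.2 (add A):
                    (C or B): β-rule — branch into C  //  B.
                      branch 1.1.2.2.2.1 (add C):
                        ○ open, literals {A=T, B=F, C=T, F=T}.
                      branch 1.1.2.2.2.2 (add B):
                        × closes — contains both B and not B.
      branch 1.2 (add not (D or not B), not (not A or A)):
        not (D or not B): α-rule — add not D, not not B.
        not (not A or A): α-rule — add not not A, not A.
        × closes — contains both A and not A.
  branch 2 (add not E):
    ((D or not B) iff (not A or A)): β-rule — branch into (D or not B), (not A or A)  //  not (D or not B), not (not A or A).
      branch 2.1 (add (D or not B), (not A or A)):
        (D or not B): β-rule — branch into D  //  not B.
          branch 2.1.1 (add D):
            (not A or A): β-rule — branch into not A  //  A.
              branch 2.1.1.1 (add not A):
                ○ open, literals {A=F, D=T, E=F, F=T}.
              branch 2.1.1.2 (add A):
                ○ open, literals {A=T, D=T, E=F, F=T}.
          branch 2.1.2 (add not B):
            (not A or A): β-rule — branch into not A  //  A.
              branch 2.1.2.1 (add not A):
                ○ open, literals {A=F, B=F, E=F, F=T}.
              branch 2.1.2.2 (add A):
                ○ open, literals {A=T, B=F, E=F, F=T}.
      branch 2.2 (add not (D or not B), not (not A or A)):
        not (D or not B): α-rule — add not D, not not B.
        not (not A or A): α-rule — add not not A, not A.
        × closes — contains both A and not A.
4 branches closed, 14 open.
Each open branch fixes some atoms; the unmentioned ones are free. Counting distinct full assignments: branch {A=F, B=F, D=T, F=T} (C, E) contributes 4 new; branch {A=T, B=F, D=T, F=T} (C, E) contributes 4 new; branch {A=F, B=F, F=T} (C, D, E) contributes 4 new; branch {A=T, B=F, F=T} (C, D, E) contributes 4 new; branch {A=F, C=T, D=T, F=T} (B, E) contributes 2 new; branch {A=F, B=T, D=T, F=T} (C, E) contributes 2 new; branch {A=T, C=T, D=T, F=T} (B, E) contributes 2 new; branch {A=T, B=T, D=T, F=T} (C, E) contributes 2 new; branch {A=F, B=F, C=T, F=T} (D, E) contributes 0 new; branch {A=T, B=F, C=T, F=T} (D, E) contributes 0 new; branch {A=F, D=T, E=F, F=T} (B, C) contributes 0 new; branch {A=T, D=T, E=F, F=T} (B, C) contributes 0 new; branch {A=F, B=F, E=F, F=T} (C, D) contributes 0 new; branch {A=T, B=F, E=F, F=T} (C, D) contributes 0 new. Total: 24.

24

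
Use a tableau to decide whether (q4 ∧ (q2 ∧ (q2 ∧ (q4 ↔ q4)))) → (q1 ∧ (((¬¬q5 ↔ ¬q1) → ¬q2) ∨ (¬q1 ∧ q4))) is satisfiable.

Initial set: {((q4 ∧ (q2 ∧ (q2 ∧ (q4 ↔ q4)))) → (q1 ∧ (((¬¬q5 ↔ ¬q1) → ¬q2) ∨ (¬q1 ∧ q4))))}.
((q4 ∧ (q2 ∧ (q2 ∧ (q4 ↔ q4)))) → (q1 ∧ (((¬¬q5 ↔ ¬q1) → ¬q2) ∨ (¬q1 ∧ q4)))): β-rule — branch into ¬(q4 ∧ (q2 ∧ (q2 ∧ (q4 ↔ q4))))  //  (q1 ∧ (((¬¬q5 ↔ ¬q1) → ¬q2) ∨ (¬q1 ∧ q4))).
  branch 1 (add ¬(q4 ∧ (q2 ∧ (q2 ∧ (q4 ↔ q4))))):
    ¬(q4 ∧ (q2 ∧ (q2 ∧ (q4 ↔ q4)))): β-rule — branch into ¬q4  //  ¬(q2 ∧ (q2 ∧ (q4 ↔ q4))).
      branch 1.1 (add ¬q4):
        ○ open, literals {q4=false}.
      branch 1.2 (add ¬(q2 ∧ (q2 ∧ (q4 ↔ q4)))):
        ¬(q2 ∧ (q2 ∧ (q4 ↔ q4))): β-rule — branch into ¬q2  //  ¬(q2 ∧ (q4 ↔ q4)).
          branch 1.2.1 (add ¬q2):
            ○ open, literals {q2=false}.
          branch 1.2.2 (add ¬(q2 ∧ (q4 ↔ q4))):
            ¬(q2 ∧ (q4 ↔ q4)): β-rule — branch into ¬q2  //  ¬(q4 ↔ q4).
              branch 1.2.2.1 (add ¬q2):
                ○ open, literals {q2=false}.
              branch 1.2.2.2 (add ¬(q4 ↔ q4)):
                ¬(q4 ↔ q4): β-rule — branch into q4, ¬q4  //  ¬q4, q4.
                  branch 1.2.2.2.1 (add q4, ¬q4):
                    × closes — contains both q4 and ¬q4.
                  branch 1.2.2.2.2 (add ¬q4, q4):
                    × closes — contains both q4 and ¬q4.
  branch 2 (add (q1 ∧ (((¬¬q5 ↔ ¬q1) → ¬q2) ∨ (¬q1 ∧ q4)))):
    (q1 ∧ (((¬¬q5 ↔ ¬q1) → ¬q2) ∨ (¬q1 ∧ q4))): α-rule — add q1, (((¬¬q5 ↔ ¬q1) → ¬q2) ∨ (¬q1 ∧ q4)).
    (((¬¬q5 ↔ ¬q1) → ¬q2) ∨ (¬q1 ∧ q4)): β-rule — branch into ((¬¬q5 ↔ ¬q1) → ¬q2)  //  (¬q1 ∧ q4).
      branch 2.1 (add ((¬¬q5 ↔ ¬q1) → ¬q2)):
        ((¬¬q5 ↔ ¬q1) → ¬q2): β-rule — branch into ¬(¬¬q5 ↔ ¬q1)  //  ¬q2.
          branch 2.1.1 (add ¬(¬¬q5 ↔ ¬q1)):
            ¬(¬¬q5 ↔ ¬q1): β-rule — branch into ¬¬q5, ¬¬q1  //  ¬¬¬q5, ¬q1.
              branch 2.1.1.1 (add ¬¬q5, ¬¬q1):
                ¬¬q5: drop double negation, giving q5.
                ○ open, literals {q1=true, q5=true}.
              branch 2.1.1.2 (add ¬¬¬q5, ¬q1):
                × closes — contains both q1 and ¬q1.
          branch 2.1.2 (add ¬q2):
            ○ open, literals {q1=true, q2=false}.
      branch 2.2 (add (¬q1 ∧ q4)):
        (¬q1 ∧ q4): α-rule — add ¬q1, q4.
        × closes — contains both q1 and ¬q1.
4 branches closed, 5 open.
An open branch gives a satisfying assignment: q4=false.

Satisfiable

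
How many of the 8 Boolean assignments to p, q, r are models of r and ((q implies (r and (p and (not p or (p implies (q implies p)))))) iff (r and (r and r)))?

Initial set: {T (r and ((q implies (r and (p and (not p or (p implies (q implies p)))))) iff (r and (r and r))))}.
T (r and ((q implies (r and (p and (not p or (p implies (q implies p)))))) iff (r and (r and r)))): α-rule — add T r, T ((q implies (r and (p and (not p or (p implies (q implies p)))))) iff (r and (r and r))).
T ((q implies (r and (p and (not p or (p implies (q implies p)))))) iff (r and (r and r))): β-rule — branch into T (q implies (r and (p and (not p or (p implies (q implies p)))))), T (r and (r and r))  //  F (q implies (r and (p and (not p or (p implies (q implies p)))))), F (r and (r and r)).
  branch 1 (add T (q implies (r and (p and (not p or (p implies (q implies p)))))), T (r and (r and r))):
    T (r and (r and r)): α-rule — add T r, T (r and r).
    T (r and r): α-rule — add T r, T r.
    T (q implies (r and (p and (not p or (p implies (q implies p)))))): β-rule — branch into F q  //  T (r and (p and (not p or (p implies (q implies p))))).
      branch 1.1 (add F q):
        ○ open, literals {q=F, r=T}.
      branch 1.2 (add T (r and (p and (not p or (p implies (q implies p)))))):
        T (r and (p and (not p or (p implies (q implies p))))): α-rule — add T r, T (p and (not p or (p implies (q implies p)))).
        T (p and (not p or (p implies (q implies p)))): α-rule — add T p, T (not p or (p implies (q implies p))).
        T (not p or (p implies (q implies p))): β-rule — branch into T not p  //  T (p implies (q implies p)).
          branch 1.2.1 (add T not p):
            × closes — contains both p and not p.
          branch 1.2.2 (add T (p implies (q implies p))):
            T (p implies (q implies p)): β-rule — branch into F p  //  T (q implies p).
              branch 1.2.2.1 (add F p):
                × closes — contains both p and not p.
              branch 1.2.2.2 (add T (q implies p)):
                T (q implies p): β-rule — branch into F q  //  T p.
                  branch 1.2.2.2.1 (add F q):
                    ○ open, literals {p=T, q=F, r=T}.
                  branch 1.2.2.2.2 (add T p):
                    ○ open, literals {p=T, r=T}.
  branch 2 (add F (q implies (r and (p and (not p or (p implies (q implies p)))))), F (r and (r and r))):
    F (q implies (r and (p and (not p or (p implies (q implies p)))))): α-rule — add T q, F (r and (p and (not p or (p implies (q implies p))))).
    F (r and (r and r)): β-rule — branch into F r  //  F (r and r).
      branch 2.1 (add F r):
        × closes — contains both r and not r.
      branch 2.2 (add F (r and r)):
        F (r and (p and (not p or (p implies (q implies p))))): β-rule — branch into F r  //  F (p and (not p or (p implies (q implies p)))).
          branch 2.2.1 (add F r):
            × closes — contains both r and not r.
          branch 2.2.2 (add F (p and (not p or (p implies (q implies p))))):
            F (r and r): β-rule — branch into F r  //  F r.
              branch 2.2.2.1 (add F r):
                × closes — contains both r and not r.
              branch 2.2.2.2 (add F r):
                × closes — contains both r and not r.
6 branches closed, 3 open.
Each open branch fixes some atoms; the unmentioned ones are free. Counting distinct full assignments: branch {q=F, r=T} (p) contributes 2 new; branch {p=T, q=F, r=T} (none free) contributes 0 new; branch {p=T, r=T} (q) contributes 1 new. Total: 3.

3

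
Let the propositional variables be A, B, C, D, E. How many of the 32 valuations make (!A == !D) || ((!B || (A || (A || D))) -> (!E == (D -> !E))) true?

28

Initial set: {T ((!A == !D) || ((!B || (A || (A || D))) -> (!E == (D -> !E))))}.
T ((!A == !D) || ((!B || (A || (A || D))) -> (!E == (D -> !E)))): β-rule — branch into T (!A == !D)  //  T ((!B || (A || (A || D))) -> (!E == (D -> !E))).
  branch 1 (add T (!A == !D)):
    T (!A == !D): β-rule — branch into T !A, T !D  //  F !A, F !D.
      branch 1.1 (add T !A, T !D):
        ○ open, literals {A=false, D=false}.
      branch 1.2 (add F !A, F !D):
        ○ open, literals {A=true, D=true}.
  branch 2 (add T ((!B || (A || (A || D))) -> (!E == (D -> !E)))):
    T ((!B || (A || (A || D))) -> (!E == (D -> !E))): β-rule — branch into F (!B || (A || (A || D)))  //  T (!E == (D -> !E)).
      branch 2.1 (add F (!B || (A || (A || D)))):
        F (!B || (A || (A || D))): α-rule — add F !B, F (A || (A || D)).
        F (A || (A || D)): α-rule — add F A, F (A || D).
        F (A || D): α-rule — add F A, F D.
        ○ open, literals {A=false, B=true, D=false}.
      branch 2.2 (add T (!E == (D -> !E))):
        T (!E == (D -> !E)): β-rule — branch into T !E, T (D -> !E)  //  F !E, F (D -> !E).
          branch 2.2.1 (add T !E, T (D -> !E)):
            T (D -> !E): β-rule — branch into F D  //  T !E.
              branch 2.2.1.1 (add F D):
                ○ open, literals {D=false, E=false}.
              branch 2.2.1.2 (add T !E):
                ○ open, literals {E=false}.
          branch 2.2.2 (add F !E, F (D -> !E)):
            F (D -> !E): α-rule — add T D, F !E.
            ○ open, literals {D=true, E=true}.
0 branches closed, 6 open.
Each open branch fixes some atoms; the unmentioned ones are free. Counting distinct full assignments: branch {A=false, D=false} (B, C, E) contributes 8 new; branch {A=true, D=true} (B, C, E) contributes 8 new; branch {A=false, B=true, D=false} (C, E) contributes 0 new; branch {D=false, E=false} (A, B, C) contributes 4 new; branch {E=false} (A, B, C, D) contributes 4 new; branch {D=true, E=true} (A, B, C) contributes 4 new. Total: 28.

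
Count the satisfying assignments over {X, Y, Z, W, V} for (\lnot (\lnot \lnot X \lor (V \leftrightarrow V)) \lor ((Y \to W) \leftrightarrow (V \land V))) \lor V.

20

Initial set: {((\lnot (\lnot \lnot X \lor (V \leftrightarrow V)) \lor ((Y \to W) \leftrightarrow (V \land V))) \lor V)}.
((\lnot (\lnot \lnot X \lor (V \leftrightarrow V)) \lor ((Y \to W) \leftrightarrow (V \land V))) \lor V): β-rule — branch into (\lnot (\lnot \lnot X \lor (V \leftrightarrow V)) \lor ((Y \to W) \leftrightarrow (V \land V)))  //  V.
  branch 1 (add (\lnot (\lnot \lnot X \lor (V \leftrightarrow V)) \lor ((Y \to W) \leftrightarrow (V \land V)))):
    (\lnot (\lnot \lnot X \lor (V \leftrightarrow V)) \lor ((Y \to W) \leftrightarrow (V \land V))): β-rule — branch into \lnot (\lnot \lnot X \lor (V \leftrightarrow V))  //  ((Y \to W) \leftrightarrow (V \land V)).
      branch 1.1 (add \lnot (\lnot \lnot X \lor (V \leftrightarrow V))):
        \lnot (\lnot \lnot X \lor (V \leftrightarrow V)): α-rule — add \lnot \lnot \lnot X, \lnot (V \leftrightarrow V).
        \lnot \lnot \lnot X: drop double negation, giving \lnot X.
        \lnot (V \leftrightarrow V): β-rule — branch into V, \lnot V  //  \lnot V, V.
          branch 1.1.1 (add V, \lnot V):
            × closes — contains both V and \lnot V.
          branch 1.1.2 (add \lnot V, V):
            × closes — contains both V and \lnot V.
      branch 1.2 (add ((Y \to W) \leftrightarrow (V \land V))):
        ((Y \to W) \leftrightarrow (V \land V)): β-rule — branch into (Y \to W), (V \land V)  //  \lnot (Y \to W), \lnot (V \land V).
          branch 1.2.1 (add (Y \to W), (V \land V)):
            (V \land V): α-rule — add V, V.
            (Y \to W): β-rule — branch into \lnot Y  //  W.
              branch 1.2.1.1 (add \lnot Y):
                ○ open, literals {V=1, Y=0}.
              branch 1.2.1.2 (add W):
                ○ open, literals {V=1, W=1}.
          branch 1.2.2 (add \lnot (Y \to W), \lnot (V \land V)):
            \lnot (Y \to W): α-rule — add Y, \lnot W.
            \lnot (V \land V): β-rule — branch into \lnot V  //  \lnot V.
              branch 1.2.2.1 (add \lnot V):
                ○ open, literals {V=0, W=0, Y=1}.
              branch 1.2.2.2 (add \lnot V):
                ○ open, literals {V=0, W=0, Y=1}.
  branch 2 (add V):
    ○ open, literals {V=1}.
2 branches closed, 5 open.
Each open branch fixes some atoms; the unmentioned ones are free. Counting distinct full assignments: branch {V=1, Y=0} (X, Z, W) contributes 8 new; branch {V=1, W=1} (X, Y, Z) contributes 4 new; branch {V=0, W=0, Y=1} (X, Z) contributes 4 new; branch {V=0, W=0, Y=1} (X, Z) contributes 0 new; branch {V=1} (X, Y, Z, W) contributes 4 new. Total: 20.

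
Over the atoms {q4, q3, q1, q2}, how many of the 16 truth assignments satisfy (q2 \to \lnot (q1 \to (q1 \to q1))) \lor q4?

Initial set: {((q2 \to \lnot (q1 \to (q1 \to q1))) \lor q4)}.
((q2 \to \lnot (q1 \to (q1 \to q1))) \lor q4): β-rule — branch into (q2 \to \lnot (q1 \to (q1 \to q1)))  //  q4.
  branch 1 (add (q2 \to \lnot (q1 \to (q1 \to q1)))):
    (q2 \to \lnot (q1 \to (q1 \to q1))): β-rule — branch into \lnot q2  //  \lnot (q1 \to (q1 \to q1)).
      branch 1.1 (add \lnot q2):
        ○ open, literals {q2=false}.
      branch 1.2 (add \lnot (q1 \to (q1 \to q1))):
        \lnot (q1 \to (q1 \to q1)): α-rule — add q1, \lnot (q1 \to q1).
        \lnot (q1 \to q1): α-rule — add q1, \lnot q1.
        × closes — contains both q1 and \lnot q1.
  branch 2 (add q4):
    ○ open, literals {q4=true}.
1 branch closed, 2 open.
Each open branch fixes some atoms; the unmentioned ones are free. Counting distinct full assignments: branch {q2=false} (q4, q3, q1) contributes 8 new; branch {q4=true} (q3, q1, q2) contributes 4 new. Total: 12.

12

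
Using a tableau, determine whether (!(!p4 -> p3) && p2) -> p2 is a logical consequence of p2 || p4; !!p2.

Yes

Initial set: {(p2 || p4); !!p2; !((!(!p4 -> p3) && p2) -> p2)}.
!!p2: drop double negation, giving p2.
!((!(!p4 -> p3) && p2) -> p2): α-rule — add (!(!p4 -> p3) && p2), !p2.
× closes — contains both p2 and !p2.
All 1 branch closes.
Every branch closed, so the premises entail the conclusion.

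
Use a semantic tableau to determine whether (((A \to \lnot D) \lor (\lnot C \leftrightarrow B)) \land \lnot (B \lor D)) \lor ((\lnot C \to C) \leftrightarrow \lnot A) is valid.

Assume the negation and expand:
Initial set: {\lnot ((((A \to \lnot D) \lor (\lnot C \leftrightarrow B)) \land \lnot (B \lor D)) \lor ((\lnot C \to C) \leftrightarrow \lnot A))}.
\lnot ((((A \to \lnot D) \lor (\lnot C \leftrightarrow B)) \land \lnot (B \lor D)) \lor ((\lnot C \to C) \leftrightarrow \lnot A)): α-rule — add \lnot (((A \to \lnot D) \lor (\lnot C \leftrightarrow B)) \land \lnot (B \lor D)), \lnot ((\lnot C \to C) \leftrightarrow \lnot A).
\lnot (((A \to \lnot D) \lor (\lnot C \leftrightarrow B)) \land \lnot (B \lor D)): β-rule — branch into \lnot ((A \to \lnot D) \lor (\lnot C \leftrightarrow B))  //  \lnot \lnot (B \lor D).
  branch 1 (add \lnot ((A \to \lnot D) \lor (\lnot C \leftrightarrow B))):
    \lnot ((A \to \lnot D) \lor (\lnot C \leftrightarrow B)): α-rule — add \lnot (A \to \lnot D), \lnot (\lnot C \leftrightarrow B).
    \lnot (A \to \lnot D): α-rule — add A, \lnot \lnot D.
    \lnot ((\lnot C \to C) \leftrightarrow \lnot A): β-rule — branch into (\lnot C \to C), \lnot \lnot A  //  \lnot (\lnot C \to C), \lnot A.
      branch 1.1 (add (\lnot C \to C), \lnot \lnot A):
        \lnot (\lnot C \leftrightarrow B): β-rule — branch into \lnot C, \lnot B  //  \lnot \lnot C, B.
          branch 1.1.1 (add \lnot C, \lnot B):
            (\lnot C \to C): β-rule — branch into \lnot \lnot C  //  C.
              branch 1.1.1.1 (add \lnot \lnot C):
                × closes — contains both C and \lnot C.
              branch 1.1.1.2 (add C):
                × closes — contains both C and \lnot C.
          branch 1.1.2 (add \lnot \lnot C, B):
            (\lnot C \to C): β-rule — branch into \lnot \lnot C  //  C.
              branch 1.1.2.1 (add \lnot \lnot C):
                ○ open, literals {A=T, B=T, C=T, D=T}.
              branch 1.1.2.2 (add C):
                ○ open, literals {A=T, B=T, C=T, D=T}.
      branch 1.2 (add \lnot (\lnot C \to C), \lnot A):
        × closes — contains both A and \lnot A.
  branch 2 (add \lnot \lnot (B \lor D)):
    \lnot ((\lnot C \to C) \leftrightarrow \lnot A): β-rule — branch into (\lnot C \to C), \lnot \lnot A  //  \lnot (\lnot C \to C), \lnot A.
      branch 2.1 (add (\lnot C \to C), \lnot \lnot A):
        \lnot \lnot (B \lor D): β-rule — branch into B  //  D.
          branch 2.1.1 (add B):
            (\lnot C \to C): β-rule — branch into \lnot \lnot C  //  C.
              branch 2.1.1.1 (add \lnot \lnot C):
                ○ open, literals {A=T, B=T, C=T}.
              branch 2.1.1.2 (add C):
                ○ open, literals {A=T, B=T, C=T}.
          branch 2.1.2 (add D):
            (\lnot C \to C): β-rule — branch into \lnot \lnot C  //  C.
              branch 2.1.2.1 (add \lnot \lnot C):
                ○ open, literals {A=T, C=T, D=T}.
              branch 2.1.2.2 (add C):
                ○ open, literals {A=T, C=T, D=T}.
      branch 2.2 (add \lnot (\lnot C \to C), \lnot A):
        \lnot (\lnot C \to C): α-rule — add \lnot C, \lnot C.
        \lnot \lnot (B \lor D): β-rule — branch into B  //  D.
          branch 2.2.1 (add B):
            ○ open, literals {A=F, B=T, C=F}.
          branch 2.2.2 (add D):
            ○ open, literals {A=F, C=F, D=T}.
3 branches closed, 8 open.
An open branch gives a countermodel: A=T, B=T, C=T, D=T (unmentioned atoms arbitrary); under it the original formula is false.

Not valid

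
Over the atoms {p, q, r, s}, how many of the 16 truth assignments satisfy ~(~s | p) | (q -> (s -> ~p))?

14

Initial set: {T (~(~s | p) | (q -> (s -> ~p)))}.
T (~(~s | p) | (q -> (s -> ~p))): β-rule — branch into T ~(~s | p)  //  T (q -> (s -> ~p)).
  branch 1 (add T ~(~s | p)):
    T ~(~s | p): α-rule — add F ~s, F p.
    ○ open, literals {p=0, s=1}.
  branch 2 (add T (q -> (s -> ~p))):
    T (q -> (s -> ~p)): β-rule — branch into F q  //  T (s -> ~p).
      branch 2.1 (add F q):
        ○ open, literals {q=0}.
      branch 2.2 (add T (s -> ~p)):
        T (s -> ~p): β-rule — branch into F s  //  T ~p.
          branch 2.2.1 (add F s):
            ○ open, literals {s=0}.
          branch 2.2.2 (add T ~p):
            ○ open, literals {p=0}.
0 branches closed, 4 open.
Each open branch fixes some atoms; the unmentioned ones are free. Counting distinct full assignments: branch {p=0, s=1} (q, r) contributes 4 new; branch {q=0} (p, r, s) contributes 6 new; branch {s=0} (p, q, r) contributes 4 new; branch {p=0} (q, r, s) contributes 0 new. Total: 14.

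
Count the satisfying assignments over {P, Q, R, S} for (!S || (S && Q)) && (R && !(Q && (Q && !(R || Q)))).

6

Initial set: {T ((!S || (S && Q)) && (R && !(Q && (Q && !(R || Q)))))}.
T ((!S || (S && Q)) && (R && !(Q && (Q && !(R || Q))))): α-rule — add T (!S || (S && Q)), T (R && !(Q && (Q && !(R || Q)))).
T (R && !(Q && (Q && !(R || Q)))): α-rule — add T R, T !(Q && (Q && !(R || Q))).
T (!S || (S && Q)): β-rule — branch into T !S  //  T (S && Q).
  branch 1 (add T !S):
    T !(Q && (Q && !(R || Q))): β-rule — branch into F Q  //  F (Q && !(R || Q)).
      branch 1.1 (add F Q):
        ○ open, literals {Q=F, R=T, S=F}.
      branch 1.2 (add F (Q && !(R || Q))):
        F (Q && !(R || Q)): β-rule — branch into F Q  //  F !(R || Q).
          branch 1.2.1 (add F Q):
            ○ open, literals {Q=F, R=T, S=F}.
          branch 1.2.2 (add F !(R || Q)):
            F !(R || Q): β-rule — branch into T R  //  T Q.
              branch 1.2.2.1 (add T R):
                ○ open, literals {R=T, S=F}.
              branch 1.2.2.2 (add T Q):
                ○ open, literals {Q=T, R=T, S=F}.
  branch 2 (add T (S && Q)):
    T (S && Q): α-rule — add T S, T Q.
    T !(Q && (Q && !(R || Q))): β-rule — branch into F Q  //  F (Q && !(R || Q)).
      branch 2.1 (add F Q):
        × closes — contains both Q and !Q.
      branch 2.2 (add F (Q && !(R || Q))):
        F (Q && !(R || Q)): β-rule — branch into F Q  //  F !(R || Q).
          branch 2.2.1 (add F Q):
            × closes — contains both Q and !Q.
          branch 2.2.2 (add F !(R || Q)):
            F !(R || Q): β-rule — branch into T R  //  T Q.
              branch 2.2.2.1 (add T R):
                ○ open, literals {Q=T, R=T, S=T}.
              branch 2.2.2.2 (add T Q):
                ○ open, literals {Q=T, R=T, S=T}.
2 branches closed, 6 open.
Each open branch fixes some atoms; the unmentioned ones are free. Counting distinct full assignments: branch {Q=F, R=T, S=F} (P) contributes 2 new; branch {Q=F, R=T, S=F} (P) contributes 0 new; branch {R=T, S=F} (P, Q) contributes 2 new; branch {Q=T, R=T, S=F} (P) contributes 0 new; branch {Q=T, R=T, S=T} (P) contributes 2 new; branch {Q=T, R=T, S=T} (P) contributes 0 new. Total: 6.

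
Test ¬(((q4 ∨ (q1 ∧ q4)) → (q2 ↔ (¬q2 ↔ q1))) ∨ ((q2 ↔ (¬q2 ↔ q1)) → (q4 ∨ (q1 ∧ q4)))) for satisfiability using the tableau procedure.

Unsatisfiable

Initial set: {¬(((q4 ∨ (q1 ∧ q4)) → (q2 ↔ (¬q2 ↔ q1))) ∨ ((q2 ↔ (¬q2 ↔ q1)) → (q4 ∨ (q1 ∧ q4))))}.
¬(((q4 ∨ (q1 ∧ q4)) → (q2 ↔ (¬q2 ↔ q1))) ∨ ((q2 ↔ (¬q2 ↔ q1)) → (q4 ∨ (q1 ∧ q4)))): α-rule — add ¬((q4 ∨ (q1 ∧ q4)) → (q2 ↔ (¬q2 ↔ q1))), ¬((q2 ↔ (¬q2 ↔ q1)) → (q4 ∨ (q1 ∧ q4))).
¬((q4 ∨ (q1 ∧ q4)) → (q2 ↔ (¬q2 ↔ q1))): α-rule — add (q4 ∨ (q1 ∧ q4)), ¬(q2 ↔ (¬q2 ↔ q1)).
¬((q2 ↔ (¬q2 ↔ q1)) → (q4 ∨ (q1 ∧ q4))): α-rule — add (q2 ↔ (¬q2 ↔ q1)), ¬(q4 ∨ (q1 ∧ q4)).
¬(q4 ∨ (q1 ∧ q4)): α-rule — add ¬q4, ¬(q1 ∧ q4).
(q4 ∨ (q1 ∧ q4)): β-rule — branch into q4  //  (q1 ∧ q4).
  branch 1 (add q4):
    × closes — contains both q4 and ¬q4.
  branch 2 (add (q1 ∧ q4)):
    (q1 ∧ q4): α-rule — add q1, q4.
    × closes — contains both q4 and ¬q4.
All 2 branches close.
Every branch closed; the formula is unsatisfiable.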